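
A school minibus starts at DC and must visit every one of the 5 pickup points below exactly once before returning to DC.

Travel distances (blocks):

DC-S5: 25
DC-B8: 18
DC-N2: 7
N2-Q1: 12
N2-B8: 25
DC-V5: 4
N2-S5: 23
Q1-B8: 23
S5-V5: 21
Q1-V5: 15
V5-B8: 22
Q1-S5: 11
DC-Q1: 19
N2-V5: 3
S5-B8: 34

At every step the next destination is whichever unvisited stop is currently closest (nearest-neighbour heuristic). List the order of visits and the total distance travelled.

From DC: distances to unvisited — V5=4, N2=7, B8=18, Q1=19, S5=25. Nearest is V5 (4).
From V5: distances to unvisited — N2=3, Q1=15, S5=21, B8=22. Nearest is N2 (3).
From N2: distances to unvisited — Q1=12, S5=23, B8=25. Nearest is Q1 (12).
From Q1: distances to unvisited — S5=11, B8=23. Nearest is S5 (11).
From S5: distances to unvisited — B8=34. Nearest is B8 (34).
Return B8→DC: 18.
Total = 4 + 3 + 12 + 11 + 34 + 18 = 82.

Total distance 82 blocks via the nearest-neighbour route DC → V5 → N2 → Q1 → S5 → B8 → DC.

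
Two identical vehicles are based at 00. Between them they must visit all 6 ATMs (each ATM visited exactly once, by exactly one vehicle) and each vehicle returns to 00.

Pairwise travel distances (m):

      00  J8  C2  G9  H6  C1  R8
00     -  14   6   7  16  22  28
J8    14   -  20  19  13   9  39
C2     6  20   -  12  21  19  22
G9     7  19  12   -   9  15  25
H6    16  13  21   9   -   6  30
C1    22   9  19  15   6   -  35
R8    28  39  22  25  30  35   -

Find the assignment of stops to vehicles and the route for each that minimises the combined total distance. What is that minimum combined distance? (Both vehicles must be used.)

101 m — the smallest possible combined total.

Check every non-empty split of the stops between the two vehicles; for each half take its own optimal tour:
  {J8} + {C2, G9, H6, C1, R8}: 28 + 85 = 113
  {C2} + {J8, G9, H6, C1, R8}: 12 + 91 = 103
  {J8, C2} + {G9, H6, C1, R8}: 40 + 85 = 125
  {G9} + {J8, C2, H6, C1, R8}: 14 + 87 = 101
  {J8, G9} + {C2, H6, C1, R8}: 40 + 85 = 125
  {C2, G9} + {J8, H6, C1, R8}: 25 + 87 = 112
  … (31 splits in total)
Best: vehicle 1 00 → G9 → 00 = 14; vehicle 2 00 → J8 → C1 → H6 → R8 → C2 → 00 = 87; combined 101.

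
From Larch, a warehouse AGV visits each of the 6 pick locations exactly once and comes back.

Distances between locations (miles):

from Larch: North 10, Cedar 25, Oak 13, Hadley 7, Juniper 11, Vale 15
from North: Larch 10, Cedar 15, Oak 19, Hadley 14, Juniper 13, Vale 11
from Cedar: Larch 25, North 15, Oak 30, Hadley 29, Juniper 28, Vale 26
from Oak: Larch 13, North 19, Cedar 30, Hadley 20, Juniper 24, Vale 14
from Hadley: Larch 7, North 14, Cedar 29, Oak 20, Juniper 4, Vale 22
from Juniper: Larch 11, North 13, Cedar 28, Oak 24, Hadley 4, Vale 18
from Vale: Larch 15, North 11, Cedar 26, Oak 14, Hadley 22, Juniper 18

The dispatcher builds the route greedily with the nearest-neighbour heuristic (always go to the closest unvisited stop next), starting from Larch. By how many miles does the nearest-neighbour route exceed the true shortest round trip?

Excess over optimum: 12 miles.

From Larch: Hadley=7, North=10, Juniper=11, Oak=13, Vale=15, Cedar=25 → choose Hadley (7).
From Hadley: Juniper=4, North=14, Oak=20, Vale=22, Cedar=29 → choose Juniper (4).
From Juniper: North=13, Vale=18, Oak=24, Cedar=28 → choose North (13).
From North: Vale=11, Cedar=15, Oak=19 → choose Vale (11).
From Vale: Oak=14, Cedar=26 → choose Oak (14).
From Oak: Cedar=30 → choose Cedar (30).
NN route Larch → Hadley → Juniper → North → Vale → Oak → Cedar → Larch costs 104.
Optimal: Larch → Oak → Vale → North → Cedar → Juniper → Hadley → Larch costs 92 (by enumerating all 360 distinct tours).
Excess = 104 − 92 = 12.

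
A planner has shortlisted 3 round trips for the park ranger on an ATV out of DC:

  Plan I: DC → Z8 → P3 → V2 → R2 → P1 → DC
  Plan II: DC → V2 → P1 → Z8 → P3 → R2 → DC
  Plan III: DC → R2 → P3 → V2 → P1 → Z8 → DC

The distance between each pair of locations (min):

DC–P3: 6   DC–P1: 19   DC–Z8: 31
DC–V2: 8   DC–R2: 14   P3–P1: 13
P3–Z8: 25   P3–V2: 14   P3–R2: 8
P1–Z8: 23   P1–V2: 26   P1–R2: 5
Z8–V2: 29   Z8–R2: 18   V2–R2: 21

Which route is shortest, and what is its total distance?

Plan I: 31 + 25 + 14 + 21 + 5 + 19 = 115
Plan II: 8 + 26 + 23 + 25 + 8 + 14 = 104
Plan III: 14 + 8 + 14 + 26 + 23 + 31 = 116

104 min — Plan II is the shortest.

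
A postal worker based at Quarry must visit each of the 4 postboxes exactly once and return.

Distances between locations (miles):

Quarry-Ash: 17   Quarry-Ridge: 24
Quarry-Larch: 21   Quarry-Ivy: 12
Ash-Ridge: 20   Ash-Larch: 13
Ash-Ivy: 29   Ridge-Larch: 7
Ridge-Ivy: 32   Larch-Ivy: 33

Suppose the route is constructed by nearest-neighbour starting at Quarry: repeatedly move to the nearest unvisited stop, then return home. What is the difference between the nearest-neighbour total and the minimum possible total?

Quarry: Ivy=12, Ash=17, Larch=21, Ridge=24 ⇒ Ivy
Ivy: Ash=29, Ridge=32, Larch=33 ⇒ Ash
Ash: Larch=13, Ridge=20 ⇒ Larch
Larch: Ridge=7 ⇒ Ridge
NN route Quarry → Ivy → Ash → Larch → Ridge → Quarry costs 85.
Optimal: Quarry → Ash → Larch → Ridge → Ivy → Quarry costs 81 (by enumerating all 12 distinct tours).
Excess = 85 − 81 = 4.

4 miles longer than the optimal tour.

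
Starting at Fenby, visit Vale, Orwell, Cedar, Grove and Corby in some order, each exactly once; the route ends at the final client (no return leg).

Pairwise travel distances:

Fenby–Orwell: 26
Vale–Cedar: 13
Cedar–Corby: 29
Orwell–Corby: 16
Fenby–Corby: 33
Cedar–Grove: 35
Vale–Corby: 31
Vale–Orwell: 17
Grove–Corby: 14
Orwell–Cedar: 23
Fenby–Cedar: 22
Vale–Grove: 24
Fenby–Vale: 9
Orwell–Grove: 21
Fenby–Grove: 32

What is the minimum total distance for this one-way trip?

There are 5! = 120 possible orderings.
Fenby - Vale - Orwell - Cedar - Grove - Corby: 9+17+23+35+14 = 98
Fenby - Vale - Orwell - Cedar - Corby - Grove: 9+17+23+29+14 = 92
Fenby - Vale - Orwell - Grove - Cedar - Corby: 9+17+21+35+29 = 111
Fenby - Vale - Orwell - Grove - Corby - Cedar: 9+17+21+14+29 = 90
Fenby - Vale - Orwell - Corby - Cedar - Grove: 9+17+16+29+35 = 106
Fenby - Vale - Orwell - Corby - Grove - Cedar: 9+17+16+14+35 = 91
Fenby - Vale - Cedar - Orwell - Grove - Corby: 9+13+23+21+14 = 80
Fenby - Vale - Cedar - Orwell - Corby - Grove: 9+13+23+16+14 = 75
Fenby - Vale - Cedar - Grove - Orwell - Corby: 9+13+35+21+16 = 94
Fenby - Vale - Cedar - Grove - Corby - Orwell: 9+13+35+14+16 = 87
Fenby - Vale - Cedar - Corby - Orwell - Grove: 9+13+29+16+21 = 88
Fenby - Vale - Cedar - Corby - Grove - Orwell: 9+13+29+14+21 = 86
Fenby - Vale - Grove - Orwell - Cedar - Corby: 9+24+21+23+29 = 106
Fenby - Vale - Grove - Orwell - Corby - Cedar: 9+24+21+16+29 = 99
… (106 more)
The minimum is 75.
One shortest path: Fenby → Vale → Cedar → Orwell → Corby → Grove.

Minimum one-way distance = 75.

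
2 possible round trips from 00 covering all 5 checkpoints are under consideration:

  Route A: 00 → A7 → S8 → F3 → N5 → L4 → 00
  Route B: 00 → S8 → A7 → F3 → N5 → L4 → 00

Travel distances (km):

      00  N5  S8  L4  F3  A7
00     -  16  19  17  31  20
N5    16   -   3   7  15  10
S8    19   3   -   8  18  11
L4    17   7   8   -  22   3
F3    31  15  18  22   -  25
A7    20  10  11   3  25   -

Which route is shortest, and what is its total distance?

Route A: 20 + 11 + 18 + 15 + 7 + 17 = 88
Route B: 19 + 11 + 25 + 15 + 7 + 17 = 94

Shortest is Route A, total 88 km.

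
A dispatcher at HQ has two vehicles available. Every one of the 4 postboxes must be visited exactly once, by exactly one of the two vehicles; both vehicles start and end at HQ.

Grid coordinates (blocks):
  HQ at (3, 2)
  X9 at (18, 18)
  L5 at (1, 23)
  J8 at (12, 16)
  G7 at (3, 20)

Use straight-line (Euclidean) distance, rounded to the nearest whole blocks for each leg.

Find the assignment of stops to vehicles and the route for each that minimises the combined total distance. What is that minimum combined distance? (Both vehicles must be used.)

Try each way of splitting the stops between the two vehicles (each non-empty) and, for each split, find the best tour for each vehicle:
  {X9} + {L5, J8, G7}: 44 + 52 = 96
  {L5} + {X9, J8, G7}: 42 + 56 = 98
  {X9, L5} + {J8, G7}: 61 + 45 = 106
  {J8} + {X9, L5, G7}: 34 + 62 = 96
  {X9, J8} + {L5, G7}: 45 + 43 = 88
  {L5, J8} + {X9, G7}: 51 + 55 = 106
  … (7 splits in total)
Best: vehicle 1 HQ → X9 → J8 → HQ = 45; vehicle 2 HQ → L5 → G7 → HQ = 43; combined 88.

88 blocks — the smallest possible combined total.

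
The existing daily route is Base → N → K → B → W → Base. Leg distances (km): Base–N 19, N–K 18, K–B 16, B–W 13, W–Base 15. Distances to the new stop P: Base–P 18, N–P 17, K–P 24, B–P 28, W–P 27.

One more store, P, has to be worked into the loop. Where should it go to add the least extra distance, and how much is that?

Minimum extra distance: 16 km, inserting P between Base and N.

Insertion cost between consecutive stops i–j is d(i,P) + d(P,j) − d(i,j):
  between Base and N: 18 + 17 − 19 = 16
  between N and K: 17 + 24 − 18 = 23
  between K and B: 24 + 28 − 16 = 36
  between B and W: 28 + 27 − 13 = 42
  between W and Base: 27 + 18 − 15 = 30
Cheapest insertion is between Base and N, adding 16.
New total = 81 + 16 = 97.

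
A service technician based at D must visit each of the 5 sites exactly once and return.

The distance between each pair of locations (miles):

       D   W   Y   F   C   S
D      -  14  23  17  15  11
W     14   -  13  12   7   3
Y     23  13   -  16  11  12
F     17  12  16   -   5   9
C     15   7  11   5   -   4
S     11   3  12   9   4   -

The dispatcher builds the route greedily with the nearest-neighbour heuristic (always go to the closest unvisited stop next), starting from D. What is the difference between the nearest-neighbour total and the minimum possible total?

5 miles longer than the optimal tour.

From D: S=11, W=14, C=15, F=17, Y=23 → choose S (11).
From S: W=3, C=4, F=9, Y=12 → choose W (3).
From W: C=7, F=12, Y=13 → choose C (7).
From C: F=5, Y=11 → choose F (5).
From F: Y=16 → choose Y (16).
NN route D → S → W → C → F → Y → D costs 65.
Optimal: D → F → C → Y → W → S → D costs 60 (by enumerating all 60 distinct tours).
Excess = 65 − 60 = 5.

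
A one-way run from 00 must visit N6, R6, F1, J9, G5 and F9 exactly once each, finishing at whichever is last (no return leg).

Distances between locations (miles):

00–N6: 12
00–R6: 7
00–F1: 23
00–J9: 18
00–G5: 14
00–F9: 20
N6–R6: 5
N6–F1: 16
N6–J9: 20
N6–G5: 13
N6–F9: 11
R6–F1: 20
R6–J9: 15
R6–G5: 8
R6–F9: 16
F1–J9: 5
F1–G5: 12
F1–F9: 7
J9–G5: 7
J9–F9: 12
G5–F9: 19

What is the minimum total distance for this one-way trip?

Minimum one-way distance = 42 miles.

There are 6! = 720 possible orderings.
00 → N6 → R6 → F1 → J9 → G5 → F9: 12+5+20+5+7+19 = 68
00 → N6 → R6 → F1 → J9 → F9 → G5: 12+5+20+5+12+19 = 73
00 → N6 → R6 → F1 → G5 → J9 → F9: 12+5+20+12+7+12 = 68
00 → N6 → R6 → F1 → G5 → F9 → J9: 12+5+20+12+19+12 = 80
00 → N6 → R6 → F1 → F9 → J9 → G5: 12+5+20+7+12+7 = 63
00 → N6 → R6 → F1 → F9 → G5 → J9: 12+5+20+7+19+7 = 70
00 → N6 → R6 → J9 → F1 → G5 → F9: 12+5+15+5+12+19 = 68
00 → N6 → R6 → J9 → F1 → F9 → G5: 12+5+15+5+7+19 = 63
… (712 more)
00 → R6 → N6 → F9 → F1 → J9 → G5: 7+5+11+7+5+7 = 42  ← best
The minimum is 42.
One shortest path: 00 → R6 → N6 → F9 → F1 → J9 → G5.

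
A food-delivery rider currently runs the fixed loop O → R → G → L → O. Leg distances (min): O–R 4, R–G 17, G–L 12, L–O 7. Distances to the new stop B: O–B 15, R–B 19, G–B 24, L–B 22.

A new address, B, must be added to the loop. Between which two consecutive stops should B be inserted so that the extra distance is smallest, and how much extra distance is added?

+26 min — insert B between R and G.

Insertion cost between consecutive stops i–j is d(i,B) + d(B,j) − d(i,j):
  between O and R: 15 + 19 − 4 = 30
  between R and G: 19 + 24 − 17 = 26
  between G and L: 24 + 22 − 12 = 34
  between L and O: 22 + 15 − 7 = 30
Cheapest insertion is between R and G, adding 26.
New total = 40 + 26 = 66.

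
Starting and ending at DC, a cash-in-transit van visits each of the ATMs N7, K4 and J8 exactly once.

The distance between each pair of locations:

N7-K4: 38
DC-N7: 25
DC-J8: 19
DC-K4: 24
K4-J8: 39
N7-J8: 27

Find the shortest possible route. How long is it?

Minimum total distance: 108.

DC→N7→K4→J8→DC: 25+38+39+19 = 121
DC→N7→J8→K4→DC: 25+27+39+24 = 115
DC→K4→N7→J8→DC: 24+38+27+19 = 108
The minimum is 108.
One optimal route: DC → K4 → N7 → J8 → DC (or its reverse).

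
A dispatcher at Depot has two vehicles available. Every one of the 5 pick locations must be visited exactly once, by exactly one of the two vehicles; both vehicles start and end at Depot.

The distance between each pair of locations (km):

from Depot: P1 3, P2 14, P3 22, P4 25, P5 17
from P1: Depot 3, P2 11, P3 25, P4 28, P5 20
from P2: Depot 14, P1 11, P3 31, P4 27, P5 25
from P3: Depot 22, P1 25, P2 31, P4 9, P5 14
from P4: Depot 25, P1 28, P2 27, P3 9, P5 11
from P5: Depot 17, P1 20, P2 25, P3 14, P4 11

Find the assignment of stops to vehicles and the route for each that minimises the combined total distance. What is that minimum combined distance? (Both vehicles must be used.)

Minimum combined distance: 87 km.

Check every non-empty split of the stops between the two vehicles; for each half take its own optimal tour:
  {P1} + {P2, P3, P4, P5}: 6 + 81 = 87
  {P2} + {P1, P3, P4, P5}: 28 + 65 = 93
  {P1, P2} + {P3, P4, P5}: 28 + 59 = 87
  {P3} + {P1, P2, P4, P5}: 44 + 69 = 113
  {P1, P3} + {P2, P4, P5}: 50 + 69 = 119
  {P2, P3} + {P1, P4, P5}: 67 + 59 = 126
  … (15 splits in total)
Best: vehicle 1 Depot → P1 → Depot = 6; vehicle 2 Depot → P2 → P4 → P3 → P5 → Depot = 81; combined 87.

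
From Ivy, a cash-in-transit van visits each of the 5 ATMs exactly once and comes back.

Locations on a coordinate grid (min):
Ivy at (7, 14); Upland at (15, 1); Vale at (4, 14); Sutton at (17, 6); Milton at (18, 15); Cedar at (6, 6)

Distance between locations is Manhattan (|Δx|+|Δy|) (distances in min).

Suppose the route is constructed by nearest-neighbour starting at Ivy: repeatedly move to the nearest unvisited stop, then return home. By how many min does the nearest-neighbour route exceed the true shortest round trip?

4 min longer than the optimal tour.

From Ivy: Vale=3, Cedar=9, Milton=12, Sutton=18, Upland=21 → choose Vale (3).
From Vale: Cedar=10, Milton=15, Sutton=21, Upland=24 → choose Cedar (10).
From Cedar: Sutton=11, Upland=14, Milton=21 → choose Sutton (11).
From Sutton: Upland=7, Milton=10 → choose Upland (7).
From Upland: Milton=17 → choose Milton (17).
NN route Ivy → Vale → Cedar → Sutton → Upland → Milton → Ivy costs 60.
Optimal: Ivy → Vale → Cedar → Upland → Sutton → Milton → Ivy costs 56 (by enumerating all 60 distinct tours).
Excess = 60 − 56 = 4.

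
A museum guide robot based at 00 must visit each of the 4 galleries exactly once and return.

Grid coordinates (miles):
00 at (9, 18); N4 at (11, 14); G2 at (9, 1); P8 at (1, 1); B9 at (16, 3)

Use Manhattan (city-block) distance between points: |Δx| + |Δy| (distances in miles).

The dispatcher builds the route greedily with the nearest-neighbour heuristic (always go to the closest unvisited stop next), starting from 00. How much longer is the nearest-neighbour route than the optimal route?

The nearest-neighbour route is 4 miles longer than optimal.

00: N4=6, G2=17, B9=22, P8=25 ⇒ N4
N4: G2=15, B9=16, P8=23 ⇒ G2
G2: P8=8, B9=9 ⇒ P8
P8: B9=17 ⇒ B9
NN route 00 → N4 → G2 → P8 → B9 → 00 costs 68.
Optimal: 00 → N4 → B9 → G2 → P8 → 00 costs 64 (by enumerating all 12 distinct tours).
Excess = 68 − 64 = 4.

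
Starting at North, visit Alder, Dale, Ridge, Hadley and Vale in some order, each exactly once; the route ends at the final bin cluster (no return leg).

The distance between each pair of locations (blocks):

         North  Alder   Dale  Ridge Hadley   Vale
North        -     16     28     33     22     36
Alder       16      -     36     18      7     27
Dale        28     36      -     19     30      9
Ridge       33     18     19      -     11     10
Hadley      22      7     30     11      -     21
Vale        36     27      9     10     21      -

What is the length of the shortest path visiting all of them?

There are 5! = 120 possible orderings.
North - Alder - Dale - Ridge - Hadley - Vale: 16+36+19+11+21 = 103
North - Alder - Dale - Ridge - Vale - Hadley: 16+36+19+10+21 = 102
North - Alder - Dale - Hadley - Ridge - Vale: 16+36+30+11+10 = 103
North - Alder - Dale - Hadley - Vale - Ridge: 16+36+30+21+10 = 113
North - Alder - Dale - Vale - Ridge - Hadley: 16+36+9+10+11 = 82
North - Alder - Dale - Vale - Hadley - Ridge: 16+36+9+21+11 = 93
North - Alder - Ridge - Dale - Hadley - Vale: 16+18+19+30+21 = 104
North - Alder - Ridge - Dale - Vale - Hadley: 16+18+19+9+21 = 83
North - Alder - Ridge - Hadley - Dale - Vale: 16+18+11+30+9 = 84
North - Alder - Ridge - Hadley - Vale - Dale: 16+18+11+21+9 = 75
North - Alder - Ridge - Vale - Dale - Hadley: 16+18+10+9+30 = 83
North - Alder - Ridge - Vale - Hadley - Dale: 16+18+10+21+30 = 95
North - Alder - Hadley - Dale - Ridge - Vale: 16+7+30+19+10 = 82
North - Alder - Hadley - Dale - Vale - Ridge: 16+7+30+9+10 = 72
… (106 more)
North - Alder - Hadley - Ridge - Vale - Dale: 16+7+11+10+9 = 53  ← best
The minimum is 53.
One shortest path: North → Alder → Hadley → Ridge → Vale → Dale.

Minimum one-way distance = 53 blocks.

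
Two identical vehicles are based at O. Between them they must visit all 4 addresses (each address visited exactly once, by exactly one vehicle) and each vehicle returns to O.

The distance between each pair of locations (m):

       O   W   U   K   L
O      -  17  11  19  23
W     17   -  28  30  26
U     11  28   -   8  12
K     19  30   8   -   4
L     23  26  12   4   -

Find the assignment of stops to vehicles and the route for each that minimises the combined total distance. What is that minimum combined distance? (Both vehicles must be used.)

Check every non-empty split of the stops between the two vehicles; for each half take its own optimal tour:
  {W} + {U, K, L}: 34 + 46 = 80
  {U} + {W, K, L}: 22 + 66 = 88
  {W, U} + {K, L}: 56 + 46 = 102
  {K} + {W, U, L}: 38 + 66 = 104
  {W, K} + {U, L}: 66 + 46 = 112
  {U, K} + {W, L}: 38 + 66 = 104
  … (7 splits in total)
Best: vehicle 1 O → W → O = 34; vehicle 2 O → U → K → L → O = 46; combined 80.

80 m — the smallest possible combined total.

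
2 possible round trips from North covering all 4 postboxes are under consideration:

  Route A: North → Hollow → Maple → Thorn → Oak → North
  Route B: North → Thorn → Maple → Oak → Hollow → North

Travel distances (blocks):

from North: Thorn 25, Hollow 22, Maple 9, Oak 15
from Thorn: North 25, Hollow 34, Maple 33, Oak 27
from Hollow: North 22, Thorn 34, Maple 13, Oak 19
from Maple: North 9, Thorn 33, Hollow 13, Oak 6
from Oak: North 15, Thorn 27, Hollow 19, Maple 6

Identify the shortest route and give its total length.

Shortest is Route B, total 105 blocks.

Route A: 22 + 13 + 33 + 27 + 15 = 110
Route B: 25 + 33 + 6 + 19 + 22 = 105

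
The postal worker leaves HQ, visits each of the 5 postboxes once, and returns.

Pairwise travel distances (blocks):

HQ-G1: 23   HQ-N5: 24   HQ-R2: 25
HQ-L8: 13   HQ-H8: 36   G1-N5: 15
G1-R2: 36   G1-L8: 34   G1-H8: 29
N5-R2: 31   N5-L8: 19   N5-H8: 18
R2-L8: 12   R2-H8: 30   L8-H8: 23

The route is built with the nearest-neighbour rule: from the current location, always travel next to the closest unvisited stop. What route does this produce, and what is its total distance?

Total distance 111 blocks via the nearest-neighbour route HQ → L8 → R2 → H8 → N5 → G1 → HQ.

HQ → [L8:13 / G1:23 / N5:24 / R2:25 / H8:36] → L8 (13)
L8 → [R2:12 / N5:19 / H8:23 / G1:34] → R2 (12)
R2 → [H8:30 / N5:31 / G1:36] → H8 (30)
H8 → [N5:18 / G1:29] → N5 (18)
N5 → [G1:15] → G1 (15)
Return G1→HQ: 23.
Total = 13 + 12 + 30 + 18 + 15 + 23 = 111.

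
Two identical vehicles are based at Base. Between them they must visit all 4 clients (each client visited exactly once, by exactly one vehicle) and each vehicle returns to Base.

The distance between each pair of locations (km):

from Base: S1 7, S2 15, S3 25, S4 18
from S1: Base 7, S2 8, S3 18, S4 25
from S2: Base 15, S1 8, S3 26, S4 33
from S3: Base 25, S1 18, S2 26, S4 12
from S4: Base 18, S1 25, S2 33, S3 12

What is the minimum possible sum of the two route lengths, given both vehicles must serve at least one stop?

Check every non-empty split of the stops between the two vehicles; for each half take its own optimal tour:
  {S1} + {S2, S3, S4}: 14 + 71 = 85
  {S2} + {S1, S3, S4}: 30 + 55 = 85
  {S1, S2} + {S3, S4}: 30 + 55 = 85
  {S3} + {S1, S2, S4}: 50 + 66 = 116
  {S1, S3} + {S2, S4}: 50 + 66 = 116
  {S2, S3} + {S1, S4}: 66 + 50 = 116
  … (7 splits in total)
Best: vehicle 1 Base → S1 → Base = 14; vehicle 2 Base → S2 → S3 → S4 → Base = 71; combined 85.

85 km — the smallest possible combined total.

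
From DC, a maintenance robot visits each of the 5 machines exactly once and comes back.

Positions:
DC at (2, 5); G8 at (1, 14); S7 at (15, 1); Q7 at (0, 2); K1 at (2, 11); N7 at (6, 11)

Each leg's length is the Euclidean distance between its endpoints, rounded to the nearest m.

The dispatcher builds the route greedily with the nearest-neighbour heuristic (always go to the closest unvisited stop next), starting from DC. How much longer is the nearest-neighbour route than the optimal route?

DC: Q7=4, K1=6, N7=7, G8=9, S7=14 ⇒ Q7
Q7: K1=9, N7=11, G8=12, S7=15 ⇒ K1
K1: G8=3, N7=4, S7=16 ⇒ G8
G8: N7=6, S7=19 ⇒ N7
N7: S7=13 ⇒ S7
NN route DC → Q7 → K1 → G8 → N7 → S7 → DC costs 49.
Optimal: DC → Q7 → S7 → N7 → G8 → K1 → DC costs 47 (by enumerating all 60 distinct tours).
Excess = 49 − 47 = 2.

The nearest-neighbour route is 2 m longer than optimal.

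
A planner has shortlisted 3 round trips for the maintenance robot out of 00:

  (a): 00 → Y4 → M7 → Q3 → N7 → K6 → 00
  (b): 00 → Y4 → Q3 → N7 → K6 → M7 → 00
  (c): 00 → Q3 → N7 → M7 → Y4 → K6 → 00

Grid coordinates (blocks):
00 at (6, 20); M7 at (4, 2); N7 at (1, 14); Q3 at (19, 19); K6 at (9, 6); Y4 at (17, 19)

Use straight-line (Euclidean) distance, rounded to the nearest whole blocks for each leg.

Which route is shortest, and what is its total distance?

67 blocks — (b) is the shortest.

(a): 11 + 21 + 23 + 19 + 11 + 14 = 99
(b): 11 + 2 + 19 + 11 + 6 + 18 = 67
(c): 13 + 19 + 12 + 21 + 15 + 14 = 94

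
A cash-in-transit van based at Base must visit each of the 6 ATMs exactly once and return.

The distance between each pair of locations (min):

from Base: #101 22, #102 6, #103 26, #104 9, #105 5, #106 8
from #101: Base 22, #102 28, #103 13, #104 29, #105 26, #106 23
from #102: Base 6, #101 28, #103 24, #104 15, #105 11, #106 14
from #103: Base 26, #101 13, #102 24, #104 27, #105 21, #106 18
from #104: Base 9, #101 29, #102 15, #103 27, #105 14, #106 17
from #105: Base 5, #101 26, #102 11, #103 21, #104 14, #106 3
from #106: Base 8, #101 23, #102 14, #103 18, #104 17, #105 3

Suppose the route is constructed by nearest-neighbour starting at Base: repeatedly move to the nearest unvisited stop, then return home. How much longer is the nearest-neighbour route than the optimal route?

Base: #105=5, #102=6, #106=8, #104=9, #101=22, #103=26 ⇒ #105
#105: #106=3, #102=11, #104=14, #103=21, #101=26 ⇒ #106
#106: #102=14, #104=17, #103=18, #101=23 ⇒ #102
#102: #104=15, #103=24, #101=28 ⇒ #104
#104: #103=27, #101=29 ⇒ #103
#103: #101=13 ⇒ #101
NN route Base → #105 → #106 → #102 → #104 → #103 → #101 → Base costs 99.
Optimal: Base → #102 → #104 → #101 → #103 → #106 → #105 → Base costs 89 (by enumerating all 360 distinct tours).
Excess = 99 − 89 = 10.

Excess over optimum: 10 min.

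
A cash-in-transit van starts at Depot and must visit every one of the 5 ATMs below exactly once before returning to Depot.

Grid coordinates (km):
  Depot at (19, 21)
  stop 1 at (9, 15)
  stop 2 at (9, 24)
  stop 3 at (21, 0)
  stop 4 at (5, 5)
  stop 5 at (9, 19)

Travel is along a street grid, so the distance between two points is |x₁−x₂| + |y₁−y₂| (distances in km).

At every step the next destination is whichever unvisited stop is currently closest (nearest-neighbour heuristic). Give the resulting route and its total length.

From Depot: distances to unvisited — stop 5=12, stop 2=13, stop 1=16, stop 3=23, stop 4=30. Nearest is stop 5 (12).
From stop 5: distances to unvisited — stop 1=4, stop 2=5, stop 4=18, stop 3=31. Nearest is stop 1 (4).
From stop 1: distances to unvisited — stop 2=9, stop 4=14, stop 3=27. Nearest is stop 2 (9).
From stop 2: distances to unvisited — stop 4=23, stop 3=36. Nearest is stop 4 (23).
From stop 4: distances to unvisited — stop 3=21. Nearest is stop 3 (21).
Return stop 3→Depot: 23.
Total = 12 + 4 + 9 + 23 + 21 + 23 = 92.

Total distance 92 km via the nearest-neighbour route Depot → stop 5 → stop 1 → stop 2 → stop 4 → stop 3 → Depot.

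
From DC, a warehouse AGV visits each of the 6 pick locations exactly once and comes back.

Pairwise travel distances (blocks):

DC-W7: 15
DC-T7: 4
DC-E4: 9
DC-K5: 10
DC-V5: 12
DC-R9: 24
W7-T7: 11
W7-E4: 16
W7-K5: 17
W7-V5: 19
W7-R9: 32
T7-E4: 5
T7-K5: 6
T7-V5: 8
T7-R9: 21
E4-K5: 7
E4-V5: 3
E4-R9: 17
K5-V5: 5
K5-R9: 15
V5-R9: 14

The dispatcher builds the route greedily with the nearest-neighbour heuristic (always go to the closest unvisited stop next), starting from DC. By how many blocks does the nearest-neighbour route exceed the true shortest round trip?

From DC: T7=4, E4=9, K5=10, V5=12, W7=15, R9=24 → choose T7 (4).
From T7: E4=5, K5=6, V5=8, W7=11, R9=21 → choose E4 (5).
From E4: V5=3, K5=7, W7=16, R9=17 → choose V5 (3).
From V5: K5=5, R9=14, W7=19 → choose K5 (5).
From K5: R9=15, W7=17 → choose R9 (15).
From R9: W7=32 → choose W7 (32).
NN route DC → T7 → E4 → V5 → K5 → R9 → W7 → DC costs 79.
Optimal: DC → W7 → T7 → E4 → V5 → R9 → K5 → DC costs 73 (by enumerating all 360 distinct tours).
Excess = 79 − 73 = 6.

The nearest-neighbour route is 6 blocks longer than optimal.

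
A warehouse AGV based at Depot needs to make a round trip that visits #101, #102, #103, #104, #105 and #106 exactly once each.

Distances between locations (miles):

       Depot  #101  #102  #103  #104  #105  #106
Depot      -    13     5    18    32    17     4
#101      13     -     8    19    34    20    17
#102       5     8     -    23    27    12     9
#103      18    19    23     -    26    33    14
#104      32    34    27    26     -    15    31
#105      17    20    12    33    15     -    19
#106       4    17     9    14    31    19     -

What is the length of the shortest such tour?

With 6 stops there are 6!/2 = 360 distinct round trips (a route and its reverse cost the same).
Depot - #101 - #102 - #103 - #104 - #105 - #106 - Depot: 13+8+23+26+15+19+4 = 108
Depot - #101 - #102 - #103 - #104 - #106 - #105 - Depot: 13+8+23+26+31+19+17 = 137
Depot - #101 - #102 - #103 - #105 - #104 - #106 - Depot: 13+8+23+33+15+31+4 = 127
Depot - #101 - #102 - #103 - #105 - #106 - #104 - Depot: 13+8+23+33+19+31+32 = 159
Depot - #101 - #102 - #103 - #106 - #104 - #105 - Depot: 13+8+23+14+31+15+17 = 121
Depot - #101 - #102 - #103 - #106 - #105 - #104 - Depot: 13+8+23+14+19+15+32 = 124
Depot - #101 - #102 - #104 - #103 - #105 - #106 - Depot: 13+8+27+26+33+19+4 = 130
Depot - #101 - #102 - #104 - #103 - #106 - #105 - Depot: 13+8+27+26+14+19+17 = 124
… (352 more)
Depot - #101 - #102 - #105 - #104 - #103 - #106 - Depot: 13+8+12+15+26+14+4 = 92  ← best
The minimum is 92.
One optimal route: Depot → #101 → #102 → #105 → #104 → #103 → #106 → Depot (or its reverse).

Minimum total distance: 92 miles.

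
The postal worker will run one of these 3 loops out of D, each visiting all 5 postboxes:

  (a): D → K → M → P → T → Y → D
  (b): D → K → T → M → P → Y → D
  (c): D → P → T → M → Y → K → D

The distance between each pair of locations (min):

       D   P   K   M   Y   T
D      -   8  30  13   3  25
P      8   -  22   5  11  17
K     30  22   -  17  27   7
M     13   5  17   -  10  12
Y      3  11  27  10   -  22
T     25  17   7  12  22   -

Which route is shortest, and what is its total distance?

(a): 30 + 17 + 5 + 17 + 22 + 3 = 94
(b): 30 + 7 + 12 + 5 + 11 + 3 = 68
(c): 8 + 17 + 12 + 10 + 27 + 30 = 104

Shortest is (b), total 68 min.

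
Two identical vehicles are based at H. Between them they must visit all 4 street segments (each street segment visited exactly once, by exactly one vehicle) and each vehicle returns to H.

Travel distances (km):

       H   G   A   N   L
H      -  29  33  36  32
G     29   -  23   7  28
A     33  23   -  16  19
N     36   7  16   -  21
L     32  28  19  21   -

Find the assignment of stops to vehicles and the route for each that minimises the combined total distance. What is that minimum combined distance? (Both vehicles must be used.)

There are 2^3 − 1 = 7 ways to divide the 4 stops into two non-empty groups. For each, the best each vehicle can do is its own shortest tour through its group:
  {G} + {A, N, L}: 58 + 102 = 160
  {A} + {G, N, L}: 66 + 89 = 155
  {G, A} + {N, L}: 85 + 89 = 174
  {N} + {G, A, L}: 72 + 103 = 175
  {G, N} + {A, L}: 72 + 84 = 156
  {A, N} + {G, L}: 85 + 89 = 174
  … (7 splits in total)
  {G, A, N} + {L}: 85 + 64 = 149  ← best
Best: vehicle 1 H → G → N → A → H = 85; vehicle 2 H → L → H = 64; combined 149.

Minimum combined distance: 149 km.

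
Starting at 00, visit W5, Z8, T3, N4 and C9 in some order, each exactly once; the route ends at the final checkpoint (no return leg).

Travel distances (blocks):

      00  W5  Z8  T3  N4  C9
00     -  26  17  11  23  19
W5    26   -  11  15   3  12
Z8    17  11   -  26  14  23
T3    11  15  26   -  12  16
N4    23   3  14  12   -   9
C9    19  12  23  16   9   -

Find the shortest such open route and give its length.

50 blocks — the minimum one-way total.

There are 5! = 120 possible orderings.
00 → W5 → Z8 → T3 → N4 → C9: 26+11+26+12+9 = 84
00 → W5 → Z8 → T3 → C9 → N4: 26+11+26+16+9 = 88
00 → W5 → Z8 → N4 → T3 → C9: 26+11+14+12+16 = 79
00 → W5 → Z8 → N4 → C9 → T3: 26+11+14+9+16 = 76
00 → W5 → Z8 → C9 → T3 → N4: 26+11+23+16+12 = 88
00 → W5 → Z8 → C9 → N4 → T3: 26+11+23+9+12 = 81
00 → W5 → T3 → Z8 → N4 → C9: 26+15+26+14+9 = 90
00 → W5 → T3 → Z8 → C9 → N4: 26+15+26+23+9 = 99
00 → W5 → T3 → N4 → Z8 → C9: 26+15+12+14+23 = 90
00 → W5 → T3 → N4 → C9 → Z8: 26+15+12+9+23 = 85
00 → W5 → T3 → C9 → Z8 → N4: 26+15+16+23+14 = 94
00 → W5 → T3 → C9 → N4 → Z8: 26+15+16+9+14 = 80
00 → W5 → N4 → Z8 → T3 → C9: 26+3+14+26+16 = 85
00 → W5 → N4 → Z8 → C9 → T3: 26+3+14+23+16 = 82
… (106 more)
00 → T3 → C9 → N4 → W5 → Z8: 11+16+9+3+11 = 50  ← best
The minimum is 50.
One shortest path: 00 → T3 → C9 → N4 → W5 → Z8.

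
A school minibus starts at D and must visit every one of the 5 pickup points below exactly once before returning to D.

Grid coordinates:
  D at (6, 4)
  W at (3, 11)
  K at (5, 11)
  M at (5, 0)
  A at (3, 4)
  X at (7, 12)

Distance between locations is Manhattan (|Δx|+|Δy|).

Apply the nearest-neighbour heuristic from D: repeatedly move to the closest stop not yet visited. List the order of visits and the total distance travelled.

From D: distances to unvisited — A=3, M=5, K=8, X=9, W=10. Nearest is A (3).
From A: distances to unvisited — M=6, W=7, K=9, X=12. Nearest is M (6).
From M: distances to unvisited — K=11, W=13, X=14. Nearest is K (11).
From K: distances to unvisited — W=2, X=3. Nearest is W (2).
From W: distances to unvisited — X=5. Nearest is X (5).
Return X→D: 9.
Total = 3 + 6 + 11 + 2 + 5 + 9 = 36.

36 along D → A → M → K → W → X → D.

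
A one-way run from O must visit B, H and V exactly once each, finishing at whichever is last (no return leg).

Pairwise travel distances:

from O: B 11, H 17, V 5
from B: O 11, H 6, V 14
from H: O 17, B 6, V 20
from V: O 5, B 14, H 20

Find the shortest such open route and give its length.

There are 3! = 6 possible orderings.
O - B - H - V: 11+6+20 = 37
O - B - V - H: 11+14+20 = 45
O - H - B - V: 17+6+14 = 37
O - H - V - B: 17+20+14 = 51
O - V - B - H: 5+14+6 = 25
O - V - H - B: 5+20+6 = 31
The minimum is 25.
One shortest path: O → V → B → H.

Shortest open route: 25.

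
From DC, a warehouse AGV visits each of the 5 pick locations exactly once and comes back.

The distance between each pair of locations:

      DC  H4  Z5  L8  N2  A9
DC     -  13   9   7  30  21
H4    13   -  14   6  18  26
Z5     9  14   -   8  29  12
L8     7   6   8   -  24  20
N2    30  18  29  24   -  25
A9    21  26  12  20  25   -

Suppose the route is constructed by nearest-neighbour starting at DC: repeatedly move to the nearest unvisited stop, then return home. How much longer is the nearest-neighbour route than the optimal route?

DC: L8=7, Z5=9, H4=13, A9=21, N2=30 ⇒ L8
L8: H4=6, Z5=8, A9=20, N2=24 ⇒ H4
H4: Z5=14, N2=18, A9=26 ⇒ Z5
Z5: A9=12, N2=29 ⇒ A9
A9: N2=25 ⇒ N2
NN route DC → L8 → H4 → Z5 → A9 → N2 → DC costs 94.
Optimal: DC → Z5 → A9 → N2 → H4 → L8 → DC costs 77 (by enumerating all 60 distinct tours).
Excess = 94 − 77 = 17.

Excess over optimum: 17.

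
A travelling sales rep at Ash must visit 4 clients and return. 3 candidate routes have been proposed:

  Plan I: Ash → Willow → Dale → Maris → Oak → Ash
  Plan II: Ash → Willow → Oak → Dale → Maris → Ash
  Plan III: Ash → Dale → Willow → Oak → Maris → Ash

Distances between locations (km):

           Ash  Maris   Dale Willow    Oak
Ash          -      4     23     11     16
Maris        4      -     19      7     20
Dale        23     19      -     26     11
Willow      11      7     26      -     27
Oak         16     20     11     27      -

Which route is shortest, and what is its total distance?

Plan I: 11 + 26 + 19 + 20 + 16 = 92
Plan II: 11 + 27 + 11 + 19 + 4 = 72
Plan III: 23 + 26 + 27 + 20 + 4 = 100

Shortest is Plan II, total 72 km.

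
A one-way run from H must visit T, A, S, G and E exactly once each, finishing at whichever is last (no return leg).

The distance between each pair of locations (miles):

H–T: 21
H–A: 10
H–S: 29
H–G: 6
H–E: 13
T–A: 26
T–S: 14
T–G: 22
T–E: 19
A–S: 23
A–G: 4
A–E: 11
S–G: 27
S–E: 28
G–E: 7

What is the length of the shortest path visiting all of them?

Shortest open route: 54 miles.

There are 5! = 120 possible orderings.
H → T → A → S → G → E: 21+26+23+27+7 = 104
H → T → A → S → E → G: 21+26+23+28+7 = 105
H → T → A → G → S → E: 21+26+4+27+28 = 106
H → T → A → G → E → S: 21+26+4+7+28 = 86
H → T → A → E → S → G: 21+26+11+28+27 = 113
H → T → A → E → G → S: 21+26+11+7+27 = 92
H → T → S → A → G → E: 21+14+23+4+7 = 69
H → T → S → A → E → G: 21+14+23+11+7 = 76
H → T → S → G → A → E: 21+14+27+4+11 = 77
H → T → S → G → E → A: 21+14+27+7+11 = 80
H → T → S → E → A → G: 21+14+28+11+4 = 78
H → T → S → E → G → A: 21+14+28+7+4 = 74
H → T → G → A → S → E: 21+22+4+23+28 = 98
H → T → G → A → E → S: 21+22+4+11+28 = 86
… (106 more)
H → A → G → E → T → S: 10+4+7+19+14 = 54  ← best
The minimum is 54.
One shortest path: H → A → G → E → T → S.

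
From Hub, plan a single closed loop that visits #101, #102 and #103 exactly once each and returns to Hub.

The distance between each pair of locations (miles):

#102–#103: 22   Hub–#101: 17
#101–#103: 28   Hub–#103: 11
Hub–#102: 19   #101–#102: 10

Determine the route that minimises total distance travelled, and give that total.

Hub - #101 - #102 - #103 - Hub: 17+10+22+11 = 60
Hub - #101 - #103 - #102 - Hub: 17+28+22+19 = 86
Hub - #102 - #101 - #103 - Hub: 19+10+28+11 = 68
The minimum is 60.
One optimal route: Hub → #101 → #102 → #103 → Hub (or its reverse).

Minimum total distance: 60 miles.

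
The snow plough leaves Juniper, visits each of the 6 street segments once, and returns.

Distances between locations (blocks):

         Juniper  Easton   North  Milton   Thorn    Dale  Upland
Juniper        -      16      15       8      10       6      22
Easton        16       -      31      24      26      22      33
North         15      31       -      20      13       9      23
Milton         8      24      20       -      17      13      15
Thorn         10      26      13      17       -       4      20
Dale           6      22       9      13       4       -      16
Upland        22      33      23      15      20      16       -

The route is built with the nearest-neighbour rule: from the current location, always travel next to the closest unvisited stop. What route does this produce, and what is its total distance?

At Juniper the remaining stops are Dale 6, Milton 8, Thorn 10, North 15, Easton 16, Upland 22; go to Dale.
At Dale the remaining stops are Thorn 4, North 9, Milton 13, Upland 16, Easton 22; go to Thorn.
At Thorn the remaining stops are North 13, Milton 17, Upland 20, Easton 26; go to North.
At North the remaining stops are Milton 20, Upland 23, Easton 31; go to Milton.
At Milton the remaining stops are Upland 15, Easton 24; go to Upland.
At Upland the remaining stops are Easton 33; go to Easton.
Return Easton→Juniper: 16.
Total = 6 + 4 + 13 + 20 + 15 + 33 + 16 = 107.

Total distance 107 blocks via the nearest-neighbour route Juniper → Dale → Thorn → North → Milton → Upland → Easton → Juniper.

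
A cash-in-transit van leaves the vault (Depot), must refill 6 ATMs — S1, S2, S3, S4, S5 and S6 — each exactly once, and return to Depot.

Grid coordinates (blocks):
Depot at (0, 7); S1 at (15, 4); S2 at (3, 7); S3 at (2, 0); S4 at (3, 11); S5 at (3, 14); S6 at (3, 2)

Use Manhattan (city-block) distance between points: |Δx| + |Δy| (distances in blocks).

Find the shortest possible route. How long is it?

Minimum total distance: 58 blocks.

With 6 stops there are 6!/2 = 360 distinct round trips (a route and its reverse cost the same).
Depot-S1-S2-S3-S4-S5-S6-Depot: 18+15+8+12+3+12+8 = 76
Depot-S1-S2-S3-S4-S6-S5-Depot: 18+15+8+12+9+12+10 = 84
Depot-S1-S2-S3-S5-S4-S6-Depot: 18+15+8+15+3+9+8 = 76
Depot-S1-S2-S3-S5-S6-S4-Depot: 18+15+8+15+12+9+7 = 84
Depot-S1-S2-S3-S6-S4-S5-Depot: 18+15+8+3+9+3+10 = 66
Depot-S1-S2-S3-S6-S5-S4-Depot: 18+15+8+3+12+3+7 = 66
Depot-S1-S2-S4-S3-S5-S6-Depot: 18+15+4+12+15+12+8 = 84
Depot-S1-S2-S4-S3-S6-S5-Depot: 18+15+4+12+3+12+10 = 74
… (352 more)
Depot-S2-S4-S5-S1-S6-S3-Depot: 3+4+3+22+14+3+9 = 58  ← best
The minimum is 58.
One optimal route: Depot → S2 → S4 → S5 → S1 → S6 → S3 → Depot (or its reverse).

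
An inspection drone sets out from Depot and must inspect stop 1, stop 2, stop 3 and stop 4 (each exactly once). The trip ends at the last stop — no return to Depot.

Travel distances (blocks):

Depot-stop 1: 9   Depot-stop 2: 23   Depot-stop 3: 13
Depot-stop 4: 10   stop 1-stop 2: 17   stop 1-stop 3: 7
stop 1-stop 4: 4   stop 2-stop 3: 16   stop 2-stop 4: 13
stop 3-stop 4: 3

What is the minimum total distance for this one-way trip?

There are 4! = 24 possible orderings.
Depot → stop 1 → stop 2 → stop 3 → stop 4: 9+17+16+3 = 45
Depot → stop 1 → stop 2 → stop 4 → stop 3: 9+17+13+3 = 42
Depot → stop 1 → stop 3 → stop 2 → stop 4: 9+7+16+13 = 45
Depot → stop 1 → stop 3 → stop 4 → stop 2: 9+7+3+13 = 32
Depot → stop 1 → stop 4 → stop 2 → stop 3: 9+4+13+16 = 42
Depot → stop 1 → stop 4 → stop 3 → stop 2: 9+4+3+16 = 32
Depot → stop 2 → stop 1 → stop 3 → stop 4: 23+17+7+3 = 50
Depot → stop 2 → stop 1 → stop 4 → stop 3: 23+17+4+3 = 47
Depot → stop 2 → stop 3 → stop 1 → stop 4: 23+16+7+4 = 50
Depot → stop 2 → stop 3 → stop 4 → stop 1: 23+16+3+4 = 46
Depot → stop 2 → stop 4 → stop 1 → stop 3: 23+13+4+7 = 47
Depot → stop 2 → stop 4 → stop 3 → stop 1: 23+13+3+7 = 46
Depot → stop 3 → stop 1 → stop 2 → stop 4: 13+7+17+13 = 50
Depot → stop 3 → stop 1 → stop 4 → stop 2: 13+7+4+13 = 37
… (10 more)
The minimum is 32.
One shortest path: Depot → stop 1 → stop 3 → stop 4 → stop 2.

32 blocks — the minimum one-way total.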